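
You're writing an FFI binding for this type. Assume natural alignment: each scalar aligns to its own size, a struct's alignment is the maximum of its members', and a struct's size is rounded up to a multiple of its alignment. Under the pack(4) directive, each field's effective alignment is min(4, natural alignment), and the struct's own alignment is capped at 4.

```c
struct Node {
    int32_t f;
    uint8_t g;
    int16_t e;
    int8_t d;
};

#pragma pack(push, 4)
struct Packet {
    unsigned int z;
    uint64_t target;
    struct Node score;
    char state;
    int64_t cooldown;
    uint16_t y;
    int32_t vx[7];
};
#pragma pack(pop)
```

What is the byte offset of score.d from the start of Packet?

20

Node: @0: f [4B, align 4] → 4; @4: g [1B, align 1] → 5; +1 pad (align 2); @6: e [2B, align 2] → 8; @8: d [1B, align 1] → 9; +3 tail pad (align 4); size 12, align 4
@0: z [4B, align 4] → 4
@4: target [8B, align 4] → 12
@12: score [12B, align 4] → 24
within Node: d at 8
12 + 8 = 20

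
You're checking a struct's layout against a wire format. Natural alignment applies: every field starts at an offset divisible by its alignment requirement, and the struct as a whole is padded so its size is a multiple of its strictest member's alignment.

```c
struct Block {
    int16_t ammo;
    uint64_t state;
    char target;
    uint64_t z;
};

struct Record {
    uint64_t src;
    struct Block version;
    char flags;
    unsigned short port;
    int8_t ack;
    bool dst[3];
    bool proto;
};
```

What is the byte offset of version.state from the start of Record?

16

Block: @0: ammo [2B, align 2] → 2; +6 pad (align 8); @8: state [8B, align 8] → 16; @16: target [1B, align 1] → 17; +7 pad (align 8); @24: z [8B, align 8] → 32; size 32, align 8
@0: src [8B, align 8] → 8
@8: version [32B, align 8] → 40
within Block: state at 8
8 + 8 = 16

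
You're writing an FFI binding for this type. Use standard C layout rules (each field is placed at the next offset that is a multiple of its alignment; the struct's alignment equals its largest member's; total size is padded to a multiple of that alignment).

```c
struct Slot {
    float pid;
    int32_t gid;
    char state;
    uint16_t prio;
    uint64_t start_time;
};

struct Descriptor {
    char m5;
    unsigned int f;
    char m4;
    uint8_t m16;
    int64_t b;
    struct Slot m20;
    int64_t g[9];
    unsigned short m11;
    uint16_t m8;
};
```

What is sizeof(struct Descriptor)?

Slot: 0..4  pid  (4B, 4-aligned); 4..8  gid  (4B, 4-aligned); 8..9  state  (1B, 1-aligned); 9..10  -- padding (1B); 10..12  prio  (2B, 2-aligned); 12..16  -- padding (4B); 16..24  start_time  (8B, 8-aligned); sizeof = 24, alignof = 8
0..1  m5  (1B, 1-aligned)
1..4  -- padding (3B)
4..8  f  (4B, 4-aligned)
8..9  m4  (1B, 1-aligned)
9..10  m16  (1B, 1-aligned)
10..16  -- padding (6B)
16..24  b  (8B, 8-aligned)
24..48  m20  (24B, 8-aligned)
48..120  g  (72B, 8-aligned)
120..122  m11  (2B, 2-aligned)
122..124  m8  (2B, 2-aligned)
124..128  -- tail padding (4B)
sizeof = 128, alignof = 8

128 bytes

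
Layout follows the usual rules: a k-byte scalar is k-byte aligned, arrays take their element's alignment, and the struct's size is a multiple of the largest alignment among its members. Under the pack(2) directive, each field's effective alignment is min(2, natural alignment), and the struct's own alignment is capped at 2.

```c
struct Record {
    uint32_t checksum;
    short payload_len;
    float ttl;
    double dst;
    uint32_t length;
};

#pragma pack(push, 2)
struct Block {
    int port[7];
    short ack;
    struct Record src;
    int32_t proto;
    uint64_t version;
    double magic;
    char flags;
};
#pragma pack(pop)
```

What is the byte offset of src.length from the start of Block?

Record: 0..4  checksum  (4B, 4-aligned); 4..6  payload_len  (2B, 2-aligned); 6..8  -- padding (2B); 8..12  ttl  (4B, 4-aligned); 12..16  -- padding (4B); 16..24  dst  (8B, 8-aligned); 24..28  length  (4B, 4-aligned); 28..32  -- tail padding (4B); sizeof = 32, alignof = 8
0..28  port  (28B, 2-aligned)
28..30  ack  (2B, 2-aligned)
30..62  src  (32B, 2-aligned)
within Record: length at 24
30 + 24 = 54

54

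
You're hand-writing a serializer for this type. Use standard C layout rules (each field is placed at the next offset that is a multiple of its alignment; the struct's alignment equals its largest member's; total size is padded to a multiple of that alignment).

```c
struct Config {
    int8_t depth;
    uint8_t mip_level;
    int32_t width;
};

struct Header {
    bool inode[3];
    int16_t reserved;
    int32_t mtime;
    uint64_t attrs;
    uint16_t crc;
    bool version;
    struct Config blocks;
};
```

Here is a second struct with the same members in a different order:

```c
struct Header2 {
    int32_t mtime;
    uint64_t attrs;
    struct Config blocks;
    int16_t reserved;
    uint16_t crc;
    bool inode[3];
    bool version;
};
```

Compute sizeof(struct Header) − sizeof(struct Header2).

Config: 0..1  depth  (1B, 1-aligned); 1..2  mip_level  (1B, 1-aligned); 2..4  -- padding (2B); 4..8  width  (4B, 4-aligned); sizeof = 8, alignof = 4
0..3  inode  (3B, 1-aligned)
3..4  -- padding (1B)
4..6  reserved  (2B, 2-aligned)
6..8  -- padding (2B)
8..12  mtime  (4B, 4-aligned)
12..16  -- padding (4B)
16..24  attrs  (8B, 8-aligned)
24..26  crc  (2B, 2-aligned)
26..27  version  (1B, 1-aligned)
27..28  -- padding (1B)
28..36  blocks  (8B, 4-aligned)
36..40  -- tail padding (4B)
sizeof = 40, alignof = 8
— Header2 —
0..4  mtime  (4B, 4-aligned)
4..8  -- padding (4B)
8..16  attrs  (8B, 8-aligned)
16..24  blocks  (8B, 4-aligned)
24..26  reserved  (2B, 2-aligned)
26..28  crc  (2B, 2-aligned)
28..31  inode  (3B, 1-aligned)
31..32  version  (1B, 1-aligned)
sizeof = 32, alignof = 8
40 − 32 = 8

8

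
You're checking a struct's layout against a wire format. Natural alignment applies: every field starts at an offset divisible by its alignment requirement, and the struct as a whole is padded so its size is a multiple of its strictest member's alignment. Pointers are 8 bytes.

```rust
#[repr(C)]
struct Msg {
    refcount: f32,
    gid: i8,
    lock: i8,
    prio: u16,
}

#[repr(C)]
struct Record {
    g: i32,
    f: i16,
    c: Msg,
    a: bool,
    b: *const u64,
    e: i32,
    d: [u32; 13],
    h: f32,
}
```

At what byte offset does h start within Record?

Msg: 0..4  refcount  (4B, 4-aligned); 4..5  gid  (1B, 1-aligned); 5..6  lock  (1B, 1-aligned); 6..8  prio  (2B, 2-aligned); sizeof = 8, alignof = 4
0..4  g  (4B, 4-aligned)
4..6  f  (2B, 2-aligned)
6..8  -- padding (2B)
8..16  c  (8B, 4-aligned)
16..17  a  (1B, 1-aligned)
17..24  -- padding (7B)
24..32  b  (8B, 8-aligned)
32..36  e  (4B, 4-aligned)
36..88  d  (52B, 4-aligned)
88..92  h  (4B, 4-aligned)

88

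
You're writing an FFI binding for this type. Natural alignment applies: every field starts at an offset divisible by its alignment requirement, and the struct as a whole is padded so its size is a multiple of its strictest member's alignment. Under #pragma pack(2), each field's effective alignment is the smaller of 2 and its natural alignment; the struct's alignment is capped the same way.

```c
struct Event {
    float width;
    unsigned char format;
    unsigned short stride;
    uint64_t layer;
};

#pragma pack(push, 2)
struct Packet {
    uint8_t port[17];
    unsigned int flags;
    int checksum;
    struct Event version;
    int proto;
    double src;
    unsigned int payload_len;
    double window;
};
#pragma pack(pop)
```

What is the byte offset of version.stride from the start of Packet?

Event: @0: width [4B, align 4] → 4; @4: format [1B, align 1] → 5; +1 pad (align 2); @6: stride [2B, align 2] → 8; @8: layer [8B, align 8] → 16; size 16, align 8
@0: port [17B, align 1] → 17
+1 pad (align 2)
@18: flags [4B, align 2] → 22
@22: checksum [4B, align 2] → 26
@26: version [16B, align 2] → 42
within Event: stride at 6
26 + 6 = 32

32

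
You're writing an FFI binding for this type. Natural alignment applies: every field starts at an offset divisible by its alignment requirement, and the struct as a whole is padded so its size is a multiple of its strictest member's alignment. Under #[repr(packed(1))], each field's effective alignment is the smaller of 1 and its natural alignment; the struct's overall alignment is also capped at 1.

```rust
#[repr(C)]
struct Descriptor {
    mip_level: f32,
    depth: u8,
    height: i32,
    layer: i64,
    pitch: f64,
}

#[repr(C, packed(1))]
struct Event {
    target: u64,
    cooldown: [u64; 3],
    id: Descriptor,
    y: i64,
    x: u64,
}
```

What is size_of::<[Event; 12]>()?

Descriptor: mip_level at 0 (size 4, align 4) → ends 4; depth at 4 (size 1, align 1) → ends 5; pad 3 to align 4 for height; height at 8 (size 4, align 4) → ends 12; pad 4 to align 8 for layer; layer at 16 (size 8, align 8) → ends 24; pitch at 24 (size 8, align 8) → ends 32; total 32 bytes, alignment 8
target at 0 (size 8, align 1) → ends 8
cooldown at 8 (size 24, align 1) → ends 32
id at 32 (size 32, align 1) → ends 64
y at 64 (size 8, align 1) → ends 72
x at 72 (size 8, align 1) → ends 80
total 80 bytes, alignment 1
array of 12: 12 × 80 = 960

960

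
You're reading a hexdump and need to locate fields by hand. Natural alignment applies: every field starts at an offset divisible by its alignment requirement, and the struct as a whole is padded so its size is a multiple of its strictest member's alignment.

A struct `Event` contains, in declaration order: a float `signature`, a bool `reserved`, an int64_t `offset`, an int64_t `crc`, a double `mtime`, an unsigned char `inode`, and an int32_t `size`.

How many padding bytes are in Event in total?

6

signature at 0 (size 4, align 4) → ends 4
reserved at 4 (size 1, align 1) → ends 5
pad 3 to align 8 for offset
offset at 8 (size 8, align 8) → ends 16
crc at 16 (size 8, align 8) → ends 24
mtime at 24 (size 8, align 8) → ends 32
inode at 32 (size 1, align 1) → ends 33
pad 3 to align 4 for size
size at 36 (size 4, align 4) → ends 40
total 40 bytes, alignment 8
data bytes 34, size 40 → padding 6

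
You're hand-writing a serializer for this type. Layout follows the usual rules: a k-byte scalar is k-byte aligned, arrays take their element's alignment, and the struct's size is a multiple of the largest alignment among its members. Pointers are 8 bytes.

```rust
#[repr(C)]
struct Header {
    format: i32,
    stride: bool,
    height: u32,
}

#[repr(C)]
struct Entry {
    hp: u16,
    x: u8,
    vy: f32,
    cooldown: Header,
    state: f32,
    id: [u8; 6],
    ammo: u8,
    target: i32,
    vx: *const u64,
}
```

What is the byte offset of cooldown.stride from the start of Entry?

12

Header: 0..4  format  (4B, 4-aligned); 4..5  stride  (1B, 1-aligned); 5..8  -- padding (3B); 8..12  height  (4B, 4-aligned); sizeof = 12, alignof = 4
0..2  hp  (2B, 2-aligned)
2..3  x  (1B, 1-aligned)
3..4  -- padding (1B)
4..8  vy  (4B, 4-aligned)
8..20  cooldown  (12B, 4-aligned)
within Header: stride at 4
8 + 4 = 12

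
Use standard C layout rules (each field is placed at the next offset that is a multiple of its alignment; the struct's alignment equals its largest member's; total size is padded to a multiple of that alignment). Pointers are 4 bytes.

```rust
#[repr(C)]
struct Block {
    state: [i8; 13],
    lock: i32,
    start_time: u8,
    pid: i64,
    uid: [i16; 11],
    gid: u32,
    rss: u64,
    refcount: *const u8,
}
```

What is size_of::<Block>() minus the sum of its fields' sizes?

16

0..13  state  (13B, 1-aligned)
13..16  -- padding (3B)
16..20  lock  (4B, 4-aligned)
20..21  start_time  (1B, 1-aligned)
21..24  -- padding (3B)
24..32  pid  (8B, 8-aligned)
32..54  uid  (22B, 2-aligned)
54..56  -- padding (2B)
56..60  gid  (4B, 4-aligned)
60..64  -- padding (4B)
64..72  rss  (8B, 8-aligned)
72..76  refcount  (4B, 4-aligned)
76..80  -- tail padding (4B)
sizeof = 80, alignof = 8
data bytes 64, size 80 → padding 16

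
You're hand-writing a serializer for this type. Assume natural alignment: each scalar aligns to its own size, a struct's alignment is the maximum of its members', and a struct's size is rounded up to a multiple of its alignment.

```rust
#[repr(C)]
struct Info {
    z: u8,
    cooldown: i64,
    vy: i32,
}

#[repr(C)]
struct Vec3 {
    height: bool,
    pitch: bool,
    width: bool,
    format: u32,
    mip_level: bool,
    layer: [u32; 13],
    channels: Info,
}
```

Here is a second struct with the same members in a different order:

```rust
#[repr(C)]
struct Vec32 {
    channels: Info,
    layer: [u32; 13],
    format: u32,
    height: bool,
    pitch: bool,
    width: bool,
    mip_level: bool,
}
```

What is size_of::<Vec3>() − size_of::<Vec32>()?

0

Info: @0: z [1B, align 1] → 1; +7 pad (align 8); @8: cooldown [8B, align 8] → 16; @16: vy [4B, align 4] → 20; +4 tail pad (align 8); size 24, align 8
@0: height [1B, align 1] → 1
@1: pitch [1B, align 1] → 2
@2: width [1B, align 1] → 3
+1 pad (align 4)
@4: format [4B, align 4] → 8
@8: mip_level [1B, align 1] → 9
+3 pad (align 4)
@12: layer [52B, align 4] → 64
@64: channels [24B, align 8] → 88
size 88, align 8
— Vec32 —
@0: channels [24B, align 8] → 24
@24: layer [52B, align 4] → 76
@76: format [4B, align 4] → 80
@80: height [1B, align 1] → 81
@81: pitch [1B, align 1] → 82
@82: width [1B, align 1] → 83
@83: mip_level [1B, align 1] → 84
+4 tail pad (align 8)
size 88, align 8
88 − 88 = 0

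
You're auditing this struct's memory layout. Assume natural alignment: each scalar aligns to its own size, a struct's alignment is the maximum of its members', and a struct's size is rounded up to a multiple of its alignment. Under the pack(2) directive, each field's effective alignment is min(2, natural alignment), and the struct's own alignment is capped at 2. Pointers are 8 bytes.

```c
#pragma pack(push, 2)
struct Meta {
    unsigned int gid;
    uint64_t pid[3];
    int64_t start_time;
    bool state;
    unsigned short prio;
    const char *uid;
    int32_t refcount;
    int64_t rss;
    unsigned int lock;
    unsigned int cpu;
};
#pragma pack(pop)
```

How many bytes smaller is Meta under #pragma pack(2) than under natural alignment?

natural layout:
  gid at 0 (size 4, align 4) → ends 4
  pad 4 to align 8 for pid
  pid at 8 (size 24, align 8) → ends 32
  start_time at 32 (size 8, align 8) → ends 40
  state at 40 (size 1, align 1) → ends 41
  pad 1 to align 2 for prio
  prio at 42 (size 2, align 2) → ends 44
  pad 4 to align 8 for uid
  uid at 48 (size 8, align 8) → ends 56
  refcount at 56 (size 4, align 4) → ends 60
  pad 4 to align 8 for rss
  rss at 64 (size 8, align 8) → ends 72
  lock at 72 (size 4, align 4) → ends 76
  cpu at 76 (size 4, align 4) → ends 80
  total 80 bytes, alignment 8
packed(2) layout:
  gid at 0 (size 4, align 2) → ends 4
  pid at 4 (size 24, align 2) → ends 28
  start_time at 28 (size 8, align 2) → ends 36
  state at 36 (size 1, align 1) → ends 37
  pad 1 to align 2 for prio
  prio at 38 (size 2, align 2) → ends 40
  uid at 40 (size 8, align 2) → ends 48
  refcount at 48 (size 4, align 2) → ends 52
  rss at 52 (size 8, align 2) → ends 60
  lock at 60 (size 4, align 2) → ends 64
  cpu at 64 (size 4, align 2) → ends 68
  total 68 bytes, alignment 2
80 − 68 = 12

12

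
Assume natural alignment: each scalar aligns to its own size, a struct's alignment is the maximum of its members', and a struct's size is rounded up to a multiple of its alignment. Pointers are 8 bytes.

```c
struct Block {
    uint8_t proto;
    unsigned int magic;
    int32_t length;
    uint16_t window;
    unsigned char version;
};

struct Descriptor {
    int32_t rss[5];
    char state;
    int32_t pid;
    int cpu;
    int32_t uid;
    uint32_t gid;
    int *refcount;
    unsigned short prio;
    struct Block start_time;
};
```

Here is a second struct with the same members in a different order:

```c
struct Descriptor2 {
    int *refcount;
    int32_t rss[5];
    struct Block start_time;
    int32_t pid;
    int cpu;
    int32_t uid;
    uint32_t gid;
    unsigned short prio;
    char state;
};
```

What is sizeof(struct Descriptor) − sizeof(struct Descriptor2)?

Block: 0..1  proto  (1B, 1-aligned); 1..4  -- padding (3B); 4..8  magic  (4B, 4-aligned); 8..12  length  (4B, 4-aligned); 12..14  window  (2B, 2-aligned); 14..15  version  (1B, 1-aligned); 15..16  -- tail padding (1B); sizeof = 16, alignof = 4
0..20  rss  (20B, 4-aligned)
20..21  state  (1B, 1-aligned)
21..24  -- padding (3B)
24..28  pid  (4B, 4-aligned)
28..32  cpu  (4B, 4-aligned)
32..36  uid  (4B, 4-aligned)
36..40  gid  (4B, 4-aligned)
40..48  refcount  (8B, 8-aligned)
48..50  prio  (2B, 2-aligned)
50..52  -- padding (2B)
52..68  start_time  (16B, 4-aligned)
68..72  -- tail padding (4B)
sizeof = 72, alignof = 8
— Descriptor2 —
0..8  refcount  (8B, 8-aligned)
8..28  rss  (20B, 4-aligned)
28..44  start_time  (16B, 4-aligned)
44..48  pid  (4B, 4-aligned)
48..52  cpu  (4B, 4-aligned)
52..56  uid  (4B, 4-aligned)
56..60  gid  (4B, 4-aligned)
60..62  prio  (2B, 2-aligned)
62..63  state  (1B, 1-aligned)
63..64  -- tail padding (1B)
sizeof = 64, alignof = 8
72 − 64 = 8

8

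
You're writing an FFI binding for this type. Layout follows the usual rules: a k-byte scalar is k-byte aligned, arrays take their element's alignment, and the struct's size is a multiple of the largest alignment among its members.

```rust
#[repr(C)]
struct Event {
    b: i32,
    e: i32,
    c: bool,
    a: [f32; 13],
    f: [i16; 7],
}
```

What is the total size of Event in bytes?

b at 0 (size 4, align 4) → ends 4
e at 4 (size 4, align 4) → ends 8
c at 8 (size 1, align 1) → ends 9
pad 3 to align 4 for a
a at 12 (size 52, align 4) → ends 64
f at 64 (size 14, align 2) → ends 78
tail pad 2 to reach multiple of 4
total 80 bytes, alignment 4

80 bytes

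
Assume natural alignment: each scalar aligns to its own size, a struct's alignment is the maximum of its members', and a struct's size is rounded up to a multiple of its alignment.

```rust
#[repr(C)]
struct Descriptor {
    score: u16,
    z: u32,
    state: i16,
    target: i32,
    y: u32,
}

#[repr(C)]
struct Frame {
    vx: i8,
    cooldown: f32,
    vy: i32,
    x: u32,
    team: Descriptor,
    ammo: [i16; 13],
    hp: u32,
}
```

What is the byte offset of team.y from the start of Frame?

Descriptor: 0..2  score  (2B, 2-aligned); 2..4  -- padding (2B); 4..8  z  (4B, 4-aligned); 8..10  state  (2B, 2-aligned); 10..12  -- padding (2B); 12..16  target  (4B, 4-aligned); 16..20  y  (4B, 4-aligned); sizeof = 20, alignof = 4
0..1  vx  (1B, 1-aligned)
1..4  -- padding (3B)
4..8  cooldown  (4B, 4-aligned)
8..12  vy  (4B, 4-aligned)
12..16  x  (4B, 4-aligned)
16..36  team  (20B, 4-aligned)
within Descriptor: y at 16
16 + 16 = 32

32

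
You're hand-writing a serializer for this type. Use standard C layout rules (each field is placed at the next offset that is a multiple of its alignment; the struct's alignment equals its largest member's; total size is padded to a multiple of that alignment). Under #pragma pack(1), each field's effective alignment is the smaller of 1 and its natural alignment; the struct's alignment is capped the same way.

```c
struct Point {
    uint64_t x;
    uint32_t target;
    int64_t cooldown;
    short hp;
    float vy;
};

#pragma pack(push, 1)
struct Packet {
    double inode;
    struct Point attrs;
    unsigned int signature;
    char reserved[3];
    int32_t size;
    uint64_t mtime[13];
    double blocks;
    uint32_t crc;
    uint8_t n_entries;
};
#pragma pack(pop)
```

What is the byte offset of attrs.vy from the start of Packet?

36

Point: 0..8  x  (8B, 8-aligned); 8..12  target  (4B, 4-aligned); 12..16  -- padding (4B); 16..24  cooldown  (8B, 8-aligned); 24..26  hp  (2B, 2-aligned); 26..28  -- padding (2B); 28..32  vy  (4B, 4-aligned); sizeof = 32, alignof = 8
0..8  inode  (8B, 1-aligned)
8..40  attrs  (32B, 1-aligned)
within Point: vy at 28
8 + 28 = 36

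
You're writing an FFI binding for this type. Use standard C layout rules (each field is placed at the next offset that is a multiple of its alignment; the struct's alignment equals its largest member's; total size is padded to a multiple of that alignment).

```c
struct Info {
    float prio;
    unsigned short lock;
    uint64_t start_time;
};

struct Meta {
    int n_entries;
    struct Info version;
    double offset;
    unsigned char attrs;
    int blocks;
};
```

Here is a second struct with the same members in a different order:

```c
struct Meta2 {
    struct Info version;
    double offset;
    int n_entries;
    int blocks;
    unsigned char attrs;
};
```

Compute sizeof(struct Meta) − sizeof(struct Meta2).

0

Info: 0..4  prio  (4B, 4-aligned); 4..6  lock  (2B, 2-aligned); 6..8  -- padding (2B); 8..16  start_time  (8B, 8-aligned); sizeof = 16, alignof = 8
0..4  n_entries  (4B, 4-aligned)
4..8  -- padding (4B)
8..24  version  (16B, 8-aligned)
24..32  offset  (8B, 8-aligned)
32..33  attrs  (1B, 1-aligned)
33..36  -- padding (3B)
36..40  blocks  (4B, 4-aligned)
sizeof = 40, alignof = 8
— Meta2 —
0..16  version  (16B, 8-aligned)
16..24  offset  (8B, 8-aligned)
24..28  n_entries  (4B, 4-aligned)
28..32  blocks  (4B, 4-aligned)
32..33  attrs  (1B, 1-aligned)
33..40  -- tail padding (7B)
sizeof = 40, alignof = 8
40 − 40 = 0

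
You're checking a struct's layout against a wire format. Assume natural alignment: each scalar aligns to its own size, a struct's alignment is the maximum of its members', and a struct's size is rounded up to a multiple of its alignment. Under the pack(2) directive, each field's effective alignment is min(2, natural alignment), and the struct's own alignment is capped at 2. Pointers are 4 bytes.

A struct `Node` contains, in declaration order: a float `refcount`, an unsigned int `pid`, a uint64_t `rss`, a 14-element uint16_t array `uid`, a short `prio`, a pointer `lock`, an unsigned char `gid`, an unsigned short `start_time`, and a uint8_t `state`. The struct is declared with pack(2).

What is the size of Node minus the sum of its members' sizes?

2

refcount at 0 (size 4, align 2) → ends 4
pid at 4 (size 4, align 2) → ends 8
rss at 8 (size 8, align 2) → ends 16
uid at 16 (size 28, align 2) → ends 44
prio at 44 (size 2, align 2) → ends 46
lock at 46 (size 4, align 2) → ends 50
gid at 50 (size 1, align 1) → ends 51
pad 1 to align 2 for start_time
start_time at 52 (size 2, align 2) → ends 54
state at 54 (size 1, align 1) → ends 55
tail pad 1 to reach multiple of 2
total 56 bytes, alignment 2
data bytes 54, size 56 → padding 2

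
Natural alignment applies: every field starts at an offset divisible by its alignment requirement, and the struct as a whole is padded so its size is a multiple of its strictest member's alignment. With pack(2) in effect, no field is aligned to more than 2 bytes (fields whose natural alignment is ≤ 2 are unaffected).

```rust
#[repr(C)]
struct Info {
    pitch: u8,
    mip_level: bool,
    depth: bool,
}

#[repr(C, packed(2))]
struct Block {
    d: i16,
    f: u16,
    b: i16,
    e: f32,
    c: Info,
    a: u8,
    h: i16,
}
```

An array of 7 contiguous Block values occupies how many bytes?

112

Info: 0..1  pitch  (1B, 1-aligned); 1..2  mip_level  (1B, 1-aligned); 2..3  depth  (1B, 1-aligned); sizeof = 3, alignof = 1
0..2  d  (2B, 2-aligned)
2..4  f  (2B, 2-aligned)
4..6  b  (2B, 2-aligned)
6..10  e  (4B, 2-aligned)
10..13  c  (3B, 1-aligned)
13..14  a  (1B, 1-aligned)
14..16  h  (2B, 2-aligned)
sizeof = 16, alignof = 2
array of 7: 7 × 16 = 112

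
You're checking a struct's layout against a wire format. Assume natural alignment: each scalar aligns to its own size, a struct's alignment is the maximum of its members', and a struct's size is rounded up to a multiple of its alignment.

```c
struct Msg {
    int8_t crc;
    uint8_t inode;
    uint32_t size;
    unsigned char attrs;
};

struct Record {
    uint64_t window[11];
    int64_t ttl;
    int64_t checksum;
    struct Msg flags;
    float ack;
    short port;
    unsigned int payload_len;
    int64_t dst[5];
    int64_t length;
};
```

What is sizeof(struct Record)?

Msg: @0: crc [1B, align 1] → 1; @1: inode [1B, align 1] → 2; +2 pad (align 4); @4: size [4B, align 4] → 8; @8: attrs [1B, align 1] → 9; +3 tail pad (align 4); size 12, align 4
@0: window [88B, align 8] → 88
@88: ttl [8B, align 8] → 96
@96: checksum [8B, align 8] → 104
@104: flags [12B, align 4] → 116
@116: ack [4B, align 4] → 120
@120: port [2B, align 2] → 122
+2 pad (align 4)
@124: payload_len [4B, align 4] → 128
@128: dst [40B, align 8] → 168
@168: length [8B, align 8] → 176
size 176, align 8

176 bytes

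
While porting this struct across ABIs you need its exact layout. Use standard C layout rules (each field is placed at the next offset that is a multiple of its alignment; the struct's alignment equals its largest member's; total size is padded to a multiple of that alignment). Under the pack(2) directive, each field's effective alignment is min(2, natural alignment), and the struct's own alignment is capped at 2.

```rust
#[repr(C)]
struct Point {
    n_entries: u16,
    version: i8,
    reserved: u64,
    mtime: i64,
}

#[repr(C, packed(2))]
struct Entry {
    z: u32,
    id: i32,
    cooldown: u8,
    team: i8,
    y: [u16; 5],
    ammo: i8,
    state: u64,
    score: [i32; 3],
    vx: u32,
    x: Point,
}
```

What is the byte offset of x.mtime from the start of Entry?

62

Point: 0..2  n_entries  (2B, 2-aligned); 2..3  version  (1B, 1-aligned); 3..8  -- padding (5B); 8..16  reserved  (8B, 8-aligned); 16..24  mtime  (8B, 8-aligned); sizeof = 24, alignof = 8
0..4  z  (4B, 2-aligned)
4..8  id  (4B, 2-aligned)
8..9  cooldown  (1B, 1-aligned)
9..10  team  (1B, 1-aligned)
10..20  y  (10B, 2-aligned)
20..21  ammo  (1B, 1-aligned)
21..22  -- padding (1B)
22..30  state  (8B, 2-aligned)
30..42  score  (12B, 2-aligned)
42..46  vx  (4B, 2-aligned)
46..70  x  (24B, 2-aligned)
within Point: mtime at 16
46 + 16 = 62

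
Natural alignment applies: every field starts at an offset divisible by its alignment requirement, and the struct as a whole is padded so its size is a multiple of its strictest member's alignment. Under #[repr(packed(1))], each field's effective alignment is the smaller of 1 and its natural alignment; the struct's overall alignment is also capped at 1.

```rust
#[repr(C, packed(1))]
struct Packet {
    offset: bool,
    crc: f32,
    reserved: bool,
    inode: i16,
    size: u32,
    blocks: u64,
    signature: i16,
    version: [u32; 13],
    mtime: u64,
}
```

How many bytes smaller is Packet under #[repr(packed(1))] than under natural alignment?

6

natural layout:
  offset at 0 (size 1, align 1) → ends 1
  pad 3 to align 4 for crc
  crc at 4 (size 4, align 4) → ends 8
  reserved at 8 (size 1, align 1) → ends 9
  pad 1 to align 2 for inode
  inode at 10 (size 2, align 2) → ends 12
  size at 12 (size 4, align 4) → ends 16
  blocks at 16 (size 8, align 8) → ends 24
  signature at 24 (size 2, align 2) → ends 26
  pad 2 to align 4 for version
  version at 28 (size 52, align 4) → ends 80
  mtime at 80 (size 8, align 8) → ends 88
  total 88 bytes, alignment 8
packed(1) layout:
  offset at 0 (size 1, align 1) → ends 1
  crc at 1 (size 4, align 1) → ends 5
  reserved at 5 (size 1, align 1) → ends 6
  inode at 6 (size 2, align 1) → ends 8
  size at 8 (size 4, align 1) → ends 12
  blocks at 12 (size 8, align 1) → ends 20
  signature at 20 (size 2, align 1) → ends 22
  version at 22 (size 52, align 1) → ends 74
  mtime at 74 (size 8, align 1) → ends 82
  total 82 bytes, alignment 1
88 − 82 = 6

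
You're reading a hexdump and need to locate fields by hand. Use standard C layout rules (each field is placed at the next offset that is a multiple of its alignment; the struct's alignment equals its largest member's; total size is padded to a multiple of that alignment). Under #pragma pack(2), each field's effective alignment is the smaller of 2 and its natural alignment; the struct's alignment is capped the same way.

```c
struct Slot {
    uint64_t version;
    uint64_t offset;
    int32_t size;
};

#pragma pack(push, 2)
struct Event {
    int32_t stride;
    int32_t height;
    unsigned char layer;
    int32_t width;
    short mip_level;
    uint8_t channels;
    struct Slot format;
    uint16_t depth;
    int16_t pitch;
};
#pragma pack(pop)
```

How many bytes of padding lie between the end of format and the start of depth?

0

Slot: @0: version [8B, align 8] → 8; @8: offset [8B, align 8] → 16; @16: size [4B, align 4] → 20; +4 tail pad (align 8); size 24, align 8
@0: stride [4B, align 2] → 4
@4: height [4B, align 2] → 8
@8: layer [1B, align 1] → 9
+1 pad (align 2)
@10: width [4B, align 2] → 14
@14: mip_level [2B, align 2] → 16
@16: channels [1B, align 1] → 17
+1 pad (align 2)
@18: format [24B, align 2] → 42
@42: depth [2B, align 2] → 44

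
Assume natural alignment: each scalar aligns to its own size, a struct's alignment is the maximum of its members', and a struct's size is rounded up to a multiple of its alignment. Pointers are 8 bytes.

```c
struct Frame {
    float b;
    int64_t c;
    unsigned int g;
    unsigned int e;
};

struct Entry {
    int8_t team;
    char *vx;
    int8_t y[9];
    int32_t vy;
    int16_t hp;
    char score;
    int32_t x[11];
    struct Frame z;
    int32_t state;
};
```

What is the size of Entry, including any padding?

112

Frame: b at 0 (size 4, align 4) → ends 4; pad 4 to align 8 for c; c at 8 (size 8, align 8) → ends 16; g at 16 (size 4, align 4) → ends 20; e at 20 (size 4, align 4) → ends 24; total 24 bytes, alignment 8
team at 0 (size 1, align 1) → ends 1
pad 7 to align 8 for vx
vx at 8 (size 8, align 8) → ends 16
y at 16 (size 9, align 1) → ends 25
pad 3 to align 4 for vy
vy at 28 (size 4, align 4) → ends 32
hp at 32 (size 2, align 2) → ends 34
score at 34 (size 1, align 1) → ends 35
pad 1 to align 4 for x
x at 36 (size 44, align 4) → ends 80
z at 80 (size 24, align 8) → ends 104
state at 104 (size 4, align 4) → ends 108
tail pad 4 to reach multiple of 8
total 112 bytes, alignment 8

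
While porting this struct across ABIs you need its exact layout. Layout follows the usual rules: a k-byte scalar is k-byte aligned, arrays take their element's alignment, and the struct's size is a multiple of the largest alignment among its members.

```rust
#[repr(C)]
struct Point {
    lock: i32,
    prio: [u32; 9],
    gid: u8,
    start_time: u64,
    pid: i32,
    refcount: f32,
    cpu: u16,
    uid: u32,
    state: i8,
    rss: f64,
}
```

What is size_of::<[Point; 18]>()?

1584

lock at 0 (size 4, align 4) → ends 4
prio at 4 (size 36, align 4) → ends 40
gid at 40 (size 1, align 1) → ends 41
pad 7 to align 8 for start_time
start_time at 48 (size 8, align 8) → ends 56
pid at 56 (size 4, align 4) → ends 60
refcount at 60 (size 4, align 4) → ends 64
cpu at 64 (size 2, align 2) → ends 66
pad 2 to align 4 for uid
uid at 68 (size 4, align 4) → ends 72
state at 72 (size 1, align 1) → ends 73
pad 7 to align 8 for rss
rss at 80 (size 8, align 8) → ends 88
total 88 bytes, alignment 8
array of 18: 18 × 88 = 1584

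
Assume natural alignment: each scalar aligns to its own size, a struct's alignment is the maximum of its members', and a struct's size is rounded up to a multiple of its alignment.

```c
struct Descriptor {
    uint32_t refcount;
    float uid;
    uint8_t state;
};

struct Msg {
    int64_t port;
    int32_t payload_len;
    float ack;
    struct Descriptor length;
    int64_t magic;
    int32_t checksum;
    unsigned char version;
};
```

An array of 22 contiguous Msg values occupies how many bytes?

Descriptor: refcount at 0 (size 4, align 4) → ends 4; uid at 4 (size 4, align 4) → ends 8; state at 8 (size 1, align 1) → ends 9; tail pad 3 to reach multiple of 4; total 12 bytes, alignment 4
port at 0 (size 8, align 8) → ends 8
payload_len at 8 (size 4, align 4) → ends 12
ack at 12 (size 4, align 4) → ends 16
length at 16 (size 12, align 4) → ends 28
pad 4 to align 8 for magic
magic at 32 (size 8, align 8) → ends 40
checksum at 40 (size 4, align 4) → ends 44
version at 44 (size 1, align 1) → ends 45
tail pad 3 to reach multiple of 8
total 48 bytes, alignment 8
array of 22: 22 × 48 = 1056

1056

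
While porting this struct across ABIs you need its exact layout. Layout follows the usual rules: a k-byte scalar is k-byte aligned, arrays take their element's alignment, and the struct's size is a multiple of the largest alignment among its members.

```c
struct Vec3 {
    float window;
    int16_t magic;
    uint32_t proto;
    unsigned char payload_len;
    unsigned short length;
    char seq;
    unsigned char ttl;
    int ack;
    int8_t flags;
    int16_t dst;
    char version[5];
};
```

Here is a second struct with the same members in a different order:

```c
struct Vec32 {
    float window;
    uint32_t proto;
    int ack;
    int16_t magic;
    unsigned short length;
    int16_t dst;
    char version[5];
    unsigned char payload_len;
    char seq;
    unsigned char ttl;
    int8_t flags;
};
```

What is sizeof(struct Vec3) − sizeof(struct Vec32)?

8

@0: window [4B, align 4] → 4
@4: magic [2B, align 2] → 6
+2 pad (align 4)
@8: proto [4B, align 4] → 12
@12: payload_len [1B, align 1] → 13
+1 pad (align 2)
@14: length [2B, align 2] → 16
@16: seq [1B, align 1] → 17
@17: ttl [1B, align 1] → 18
+2 pad (align 4)
@20: ack [4B, align 4] → 24
@24: flags [1B, align 1] → 25
+1 pad (align 2)
@26: dst [2B, align 2] → 28
@28: version [5B, align 1] → 33
+3 tail pad (align 4)
size 36, align 4
— Vec32 —
@0: window [4B, align 4] → 4
@4: proto [4B, align 4] → 8
@8: ack [4B, align 4] → 12
@12: magic [2B, align 2] → 14
@14: length [2B, align 2] → 16
@16: dst [2B, align 2] → 18
@18: version [5B, align 1] → 23
@23: payload_len [1B, align 1] → 24
@24: seq [1B, align 1] → 25
@25: ttl [1B, align 1] → 26
@26: flags [1B, align 1] → 27
+1 tail pad (align 4)
size 28, align 4
36 − 28 = 8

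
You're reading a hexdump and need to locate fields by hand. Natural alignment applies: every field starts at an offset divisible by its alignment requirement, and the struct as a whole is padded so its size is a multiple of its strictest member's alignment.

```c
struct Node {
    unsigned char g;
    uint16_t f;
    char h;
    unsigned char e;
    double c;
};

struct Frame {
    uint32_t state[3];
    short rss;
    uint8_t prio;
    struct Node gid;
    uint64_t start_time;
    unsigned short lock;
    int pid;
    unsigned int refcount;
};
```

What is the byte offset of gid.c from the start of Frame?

Node: 0..1  g  (1B, 1-aligned); 1..2  -- padding (1B); 2..4  f  (2B, 2-aligned); 4..5  h  (1B, 1-aligned); 5..6  e  (1B, 1-aligned); 6..8  -- padding (2B); 8..16  c  (8B, 8-aligned); sizeof = 16, alignof = 8
0..12  state  (12B, 4-aligned)
12..14  rss  (2B, 2-aligned)
14..15  prio  (1B, 1-aligned)
15..16  -- padding (1B)
16..32  gid  (16B, 8-aligned)
within Node: c at 8
16 + 8 = 24

24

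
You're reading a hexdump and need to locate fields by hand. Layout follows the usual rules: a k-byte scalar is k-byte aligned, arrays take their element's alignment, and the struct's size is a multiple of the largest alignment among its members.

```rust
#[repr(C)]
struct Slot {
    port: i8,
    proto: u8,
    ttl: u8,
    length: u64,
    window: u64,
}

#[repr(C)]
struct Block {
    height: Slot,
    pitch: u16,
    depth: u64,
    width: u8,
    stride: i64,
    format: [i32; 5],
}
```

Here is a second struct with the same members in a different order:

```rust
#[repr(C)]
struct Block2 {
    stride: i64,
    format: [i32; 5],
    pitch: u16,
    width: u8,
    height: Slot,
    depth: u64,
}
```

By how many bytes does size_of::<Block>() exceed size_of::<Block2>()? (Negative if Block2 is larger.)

16

Slot: port at 0 (size 1, align 1) → ends 1; proto at 1 (size 1, align 1) → ends 2; ttl at 2 (size 1, align 1) → ends 3; pad 5 to align 8 for length; length at 8 (size 8, align 8) → ends 16; window at 16 (size 8, align 8) → ends 24; total 24 bytes, alignment 8
height at 0 (size 24, align 8) → ends 24
pitch at 24 (size 2, align 2) → ends 26
pad 6 to align 8 for depth
depth at 32 (size 8, align 8) → ends 40
width at 40 (size 1, align 1) → ends 41
pad 7 to align 8 for stride
stride at 48 (size 8, align 8) → ends 56
format at 56 (size 20, align 4) → ends 76
tail pad 4 to reach multiple of 8
total 80 bytes, alignment 8
— Block2 —
stride at 0 (size 8, align 8) → ends 8
format at 8 (size 20, align 4) → ends 28
pitch at 28 (size 2, align 2) → ends 30
width at 30 (size 1, align 1) → ends 31
pad 1 to align 8 for height
height at 32 (size 24, align 8) → ends 56
depth at 56 (size 8, align 8) → ends 64
total 64 bytes, alignment 8
80 − 64 = 16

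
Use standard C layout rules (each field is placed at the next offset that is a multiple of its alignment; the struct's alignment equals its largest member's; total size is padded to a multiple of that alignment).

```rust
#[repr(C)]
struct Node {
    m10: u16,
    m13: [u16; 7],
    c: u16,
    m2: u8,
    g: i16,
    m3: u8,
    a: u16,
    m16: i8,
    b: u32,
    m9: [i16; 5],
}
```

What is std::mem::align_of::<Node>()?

member alignments: m10=2, m13=2, c=2, m2=1, g=2, m3=1, a=2, m16=1, b=4, m9=2
max = 4

4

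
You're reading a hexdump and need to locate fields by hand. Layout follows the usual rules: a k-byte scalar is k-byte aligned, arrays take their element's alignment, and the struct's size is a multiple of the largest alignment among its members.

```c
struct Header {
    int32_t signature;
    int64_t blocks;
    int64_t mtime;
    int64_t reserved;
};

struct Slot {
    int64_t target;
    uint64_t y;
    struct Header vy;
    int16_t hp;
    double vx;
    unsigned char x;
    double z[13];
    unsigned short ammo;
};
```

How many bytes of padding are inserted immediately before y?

Header: signature at 0 (size 4, align 4) → ends 4; pad 4 to align 8 for blocks; blocks at 8 (size 8, align 8) → ends 16; mtime at 16 (size 8, align 8) → ends 24; reserved at 24 (size 8, align 8) → ends 32; total 32 bytes, alignment 8
target at 0 (size 8, align 8) → ends 8
y at 8 (size 8, align 8) → ends 16

0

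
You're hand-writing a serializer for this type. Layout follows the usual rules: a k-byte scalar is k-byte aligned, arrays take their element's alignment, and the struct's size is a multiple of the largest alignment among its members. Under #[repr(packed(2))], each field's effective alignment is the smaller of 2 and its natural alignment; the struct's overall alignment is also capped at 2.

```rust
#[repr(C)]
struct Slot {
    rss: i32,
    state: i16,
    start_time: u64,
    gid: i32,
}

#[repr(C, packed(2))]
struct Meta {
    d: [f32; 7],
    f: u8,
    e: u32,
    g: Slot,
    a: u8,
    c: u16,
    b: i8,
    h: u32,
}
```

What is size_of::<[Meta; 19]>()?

Slot: 0..4  rss  (4B, 4-aligned); 4..6  state  (2B, 2-aligned); 6..8  -- padding (2B); 8..16  start_time  (8B, 8-aligned); 16..20  gid  (4B, 4-aligned); 20..24  -- tail padding (4B); sizeof = 24, alignof = 8
0..28  d  (28B, 2-aligned)
28..29  f  (1B, 1-aligned)
29..30  -- padding (1B)
30..34  e  (4B, 2-aligned)
34..58  g  (24B, 2-aligned)
58..59  a  (1B, 1-aligned)
59..60  -- padding (1B)
60..62  c  (2B, 2-aligned)
62..63  b  (1B, 1-aligned)
63..64  -- padding (1B)
64..68  h  (4B, 2-aligned)
sizeof = 68, alignof = 2
array of 19: 19 × 68 = 1292

1292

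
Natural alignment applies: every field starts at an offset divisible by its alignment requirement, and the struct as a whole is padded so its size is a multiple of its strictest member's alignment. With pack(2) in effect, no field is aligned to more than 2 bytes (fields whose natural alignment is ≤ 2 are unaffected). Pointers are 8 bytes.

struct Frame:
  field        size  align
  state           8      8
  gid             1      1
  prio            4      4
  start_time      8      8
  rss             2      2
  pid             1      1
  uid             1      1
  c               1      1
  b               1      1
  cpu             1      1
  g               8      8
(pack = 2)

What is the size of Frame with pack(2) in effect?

38

@0: state [8B, align 2] → 8
@8: gid [1B, align 1] → 9
+1 pad (align 2)
@10: prio [4B, align 2] → 14
@14: start_time [8B, align 2] → 22
@22: rss [2B, align 2] → 24
@24: pid [1B, align 1] → 25
@25: uid [1B, align 1] → 26
@26: c [1B, align 1] → 27
@27: b [1B, align 1] → 28
@28: cpu [1B, align 1] → 29
+1 pad (align 2)
@30: g [8B, align 2] → 38
size 38, align 2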